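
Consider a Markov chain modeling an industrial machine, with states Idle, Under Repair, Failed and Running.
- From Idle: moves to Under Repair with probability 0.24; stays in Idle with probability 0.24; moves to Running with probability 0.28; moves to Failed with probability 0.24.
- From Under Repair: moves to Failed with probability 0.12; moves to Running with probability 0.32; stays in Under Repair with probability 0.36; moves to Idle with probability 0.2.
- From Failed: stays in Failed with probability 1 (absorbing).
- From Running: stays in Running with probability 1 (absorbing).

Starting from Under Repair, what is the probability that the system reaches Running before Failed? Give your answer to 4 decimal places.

Let h(s) be the probability of absorption at Running starting from transient state s. Then h(Running) = 1 and h(Failed) = 0. By first-step analysis:
h(Idle) = 0.24·h(Idle) + 0.24·h(Under Repair) + 0.24·0 + 0.28·1
h(Under Repair) = 0.2·h(Idle) + 0.36·h(Under Repair) + 0.12·0 + 0.32·1
Solving: h(Idle) = 0.5839, h(Under Repair) = 0.6825.
Starting from Under Repair, the probability is 0.6825.

0.6825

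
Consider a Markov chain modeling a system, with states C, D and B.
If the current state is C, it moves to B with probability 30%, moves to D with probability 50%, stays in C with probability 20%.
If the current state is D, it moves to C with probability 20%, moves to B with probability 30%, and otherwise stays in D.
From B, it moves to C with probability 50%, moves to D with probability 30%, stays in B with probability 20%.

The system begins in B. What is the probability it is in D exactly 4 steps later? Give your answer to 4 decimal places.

Propagate the distribution vector 4 steps from B.
After 0 steps: (0.0000, 0.0000, 1.0000)
After 1 step: (0.5000, 0.3000, 0.2000)
After 2 steps: (0.2600, 0.4600, 0.2800)
After 3 steps: (0.2840, 0.4440, 0.2720)
After 4 steps: (0.2816, 0.4456, 0.2728)
P(in D after 4 steps) = 0.4456

0.4456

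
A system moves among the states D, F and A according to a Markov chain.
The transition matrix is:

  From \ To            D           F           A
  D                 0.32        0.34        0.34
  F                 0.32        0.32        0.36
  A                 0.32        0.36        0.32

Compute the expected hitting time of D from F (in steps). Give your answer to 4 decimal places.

Let t(s) be the expected number of steps to first reach D from state s, with t(D) = 0. Conditioning on the first step:
t(F) = 1 + 0.32·t(F) + 0.36·t(A)
t(A) = 1 + 0.36·t(F) + 0.32·t(A)
Solving: t(F) = 3.1250, t(A) = 3.1250.
Expected steps from F to D: 3.1250.

3.1250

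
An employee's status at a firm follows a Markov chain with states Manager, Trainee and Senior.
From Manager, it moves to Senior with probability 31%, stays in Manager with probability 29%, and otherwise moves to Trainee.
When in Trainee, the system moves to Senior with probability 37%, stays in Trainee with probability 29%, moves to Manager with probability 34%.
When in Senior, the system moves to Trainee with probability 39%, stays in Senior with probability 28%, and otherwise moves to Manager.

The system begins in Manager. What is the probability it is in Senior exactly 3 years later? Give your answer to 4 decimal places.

Propagate the distribution vector 3 years from Manager.
After 0 years: (1.0000, 0.0000, 0.0000)
After 1 year: (0.2900, 0.4000, 0.3100)
After 2 years: (0.3224, 0.3529, 0.3247)
After 3 years: (0.3206, 0.3579, 0.3214)
P(in Senior after 3 years) = 0.3214

0.3214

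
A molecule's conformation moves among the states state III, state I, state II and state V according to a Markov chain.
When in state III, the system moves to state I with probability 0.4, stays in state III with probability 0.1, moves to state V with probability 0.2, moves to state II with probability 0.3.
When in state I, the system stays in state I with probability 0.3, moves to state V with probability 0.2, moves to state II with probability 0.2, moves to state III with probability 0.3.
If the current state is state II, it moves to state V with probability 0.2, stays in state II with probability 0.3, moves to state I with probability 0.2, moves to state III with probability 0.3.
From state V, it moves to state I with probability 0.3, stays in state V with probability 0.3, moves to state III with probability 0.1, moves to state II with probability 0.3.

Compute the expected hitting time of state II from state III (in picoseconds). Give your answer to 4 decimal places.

Let t(s) be the expected number of picoseconds to first reach state II from state s, with t(state II) = 0. Conditioning on the first picosecond:
t(state III) = 1 + 0.1·t(state III) + 0.4·t(state I) + 0.2·t(state V)
t(state I) = 1 + 0.3·t(state III) + 0.3·t(state I) + 0.2·t(state V)
t(state V) = 1 + 0.1·t(state III) + 0.3·t(state I) + 0.3·t(state V)
Solving: t(state III) = 3.7643, t(state I) = 4.1065, t(state V) = 3.7262.
Expected picoseconds from state III to state II: 3.7643.

3.7643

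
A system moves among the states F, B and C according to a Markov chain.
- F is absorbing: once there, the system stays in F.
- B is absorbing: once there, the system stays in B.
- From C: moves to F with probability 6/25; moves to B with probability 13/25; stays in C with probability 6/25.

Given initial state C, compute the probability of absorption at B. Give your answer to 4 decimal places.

Let h(s) be the probability of absorption at B starting from transient state s. Then h(B) = 1 and h(F) = 0. By first-step analysis:
h(C) = 0.24·0 + 0.52·1 + 0.24·h(C)
Solving: h(C) = 0.6842.
Starting from C, the probability is 0.6842.

0.6842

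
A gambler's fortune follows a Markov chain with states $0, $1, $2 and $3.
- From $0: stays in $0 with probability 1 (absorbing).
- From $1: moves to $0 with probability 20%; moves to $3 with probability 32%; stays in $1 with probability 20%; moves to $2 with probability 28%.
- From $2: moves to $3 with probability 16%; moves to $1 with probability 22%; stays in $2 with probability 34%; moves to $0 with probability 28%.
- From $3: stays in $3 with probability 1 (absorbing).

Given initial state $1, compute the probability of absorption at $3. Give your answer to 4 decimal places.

0.5489

Let h(s) be the probability of absorption at $3 starting from transient state s. Then h($3) = 1 and h($0) = 0. By first-step analysis:
h($1) = 0.2·0 + 0.2·h($1) + 0.28·h($2) + 0.32·1
h($2) = 0.28·0 + 0.22·h($1) + 0.34·h($2) + 0.16·1
Solving: h($1) = 0.5489, h($2) = 0.4254.
Starting from $1, the probability is 0.5489.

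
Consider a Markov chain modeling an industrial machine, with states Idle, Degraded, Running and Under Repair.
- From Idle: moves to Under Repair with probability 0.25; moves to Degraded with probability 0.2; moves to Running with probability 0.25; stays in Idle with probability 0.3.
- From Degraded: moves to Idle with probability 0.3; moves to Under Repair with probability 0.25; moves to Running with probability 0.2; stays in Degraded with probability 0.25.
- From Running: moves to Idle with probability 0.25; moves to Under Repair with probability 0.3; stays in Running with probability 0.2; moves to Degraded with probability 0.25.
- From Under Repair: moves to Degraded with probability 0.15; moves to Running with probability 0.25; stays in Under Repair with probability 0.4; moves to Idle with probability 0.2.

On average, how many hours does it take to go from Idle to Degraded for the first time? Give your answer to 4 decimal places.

Let t(s) be the expected number of hours to first reach Degraded from state s, with t(Degraded) = 0. Conditioning on the first hour:
t(Idle) = 1 + 0.3·t(Idle) + 0.25·t(Running) + 0.25·t(Under Repair)
t(Running) = 1 + 0.25·t(Idle) + 0.2·t(Running) + 0.3·t(Under Repair)
t(Under Repair) = 1 + 0.2·t(Idle) + 0.25·t(Running) + 0.4·t(Under Repair)
Solving: t(Idle) = 5.0891, t(Running) = 4.8610, t(Under Repair) = 5.3885.
Expected hours from Idle to Degraded: 5.0891.

5.0891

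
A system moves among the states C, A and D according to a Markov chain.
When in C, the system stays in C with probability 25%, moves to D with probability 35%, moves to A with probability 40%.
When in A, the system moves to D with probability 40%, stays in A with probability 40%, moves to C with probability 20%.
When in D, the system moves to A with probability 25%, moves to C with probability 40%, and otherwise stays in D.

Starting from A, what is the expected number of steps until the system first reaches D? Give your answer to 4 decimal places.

Let t(s) be the expected number of steps to first reach D from state s, with t(D) = 0. Conditioning on the first step:
t(C) = 1 + 0.25·t(C) + 0.4·t(A)
t(A) = 1 + 0.2·t(C) + 0.4·t(A)
Solving: t(C) = 2.7027, t(A) = 2.5676.
Expected steps from A to D: 2.5676.

2.5676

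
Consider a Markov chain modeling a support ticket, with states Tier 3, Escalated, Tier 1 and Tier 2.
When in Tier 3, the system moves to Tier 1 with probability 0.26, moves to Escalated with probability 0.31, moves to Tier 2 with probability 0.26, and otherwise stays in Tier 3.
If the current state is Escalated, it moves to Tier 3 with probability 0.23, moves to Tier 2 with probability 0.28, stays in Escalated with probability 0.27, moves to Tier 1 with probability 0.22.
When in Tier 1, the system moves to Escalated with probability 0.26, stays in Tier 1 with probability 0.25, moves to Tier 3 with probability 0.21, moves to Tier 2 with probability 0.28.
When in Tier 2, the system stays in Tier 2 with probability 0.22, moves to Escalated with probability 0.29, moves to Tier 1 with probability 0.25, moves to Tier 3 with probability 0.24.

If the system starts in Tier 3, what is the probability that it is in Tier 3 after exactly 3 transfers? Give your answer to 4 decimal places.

Propagate the distribution vector 3 transfers from Tier 3.
After 0 transfers: (1.0000, 0.0000, 0.0000, 0.0000)
After 1 transfer: (0.1700, 0.3100, 0.2600, 0.2600)
After 2 transfers: (0.2172, 0.2794, 0.2424, 0.2610)
After 3 transfers: (0.2147, 0.2815, 0.2438, 0.2600)
P(in Tier 3 after 3 transfers) = 0.2147

0.2147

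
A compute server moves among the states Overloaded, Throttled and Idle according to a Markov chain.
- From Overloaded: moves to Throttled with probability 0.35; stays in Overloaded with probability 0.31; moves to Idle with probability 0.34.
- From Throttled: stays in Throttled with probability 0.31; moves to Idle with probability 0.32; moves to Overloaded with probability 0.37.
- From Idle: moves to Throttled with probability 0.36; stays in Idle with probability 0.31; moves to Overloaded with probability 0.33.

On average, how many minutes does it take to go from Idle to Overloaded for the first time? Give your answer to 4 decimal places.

2.9094

Let t(s) be the expected number of minutes to first reach Overloaded from state s, with t(Overloaded) = 0. Conditioning on the first minute:
t(Throttled) = 1 + 0.31·t(Throttled) + 0.32·t(Idle)
t(Idle) = 1 + 0.36·t(Throttled) + 0.31·t(Idle)
Solving: t(Throttled) = 2.7986, t(Idle) = 2.9094.
Expected minutes from Idle to Overloaded: 2.9094.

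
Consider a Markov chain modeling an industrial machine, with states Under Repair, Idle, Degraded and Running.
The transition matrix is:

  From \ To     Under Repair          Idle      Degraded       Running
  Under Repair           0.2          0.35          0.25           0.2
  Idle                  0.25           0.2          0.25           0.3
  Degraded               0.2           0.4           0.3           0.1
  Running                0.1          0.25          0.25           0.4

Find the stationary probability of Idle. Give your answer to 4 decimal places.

0.2937

Let the stationary distribution be π with π = πP and π_1 + π_2 + π_3 + π_4 = 1.
π_1 = 0.2·π_1 + 0.25·π_2 + 0.2·π_3 + 0.1·π_4
π_2 = 0.35·π_1 + 0.2·π_2 + 0.4·π_3 + 0.25·π_4
π_3 = 0.25·π_1 + 0.25·π_2 + 0.3·π_3 + 0.25·π_4
Solving with the normalization constraint gives π = (0.1893, 0.2937, 0.2632, 0.2538).
So the stationary probability of Idle is 0.2937.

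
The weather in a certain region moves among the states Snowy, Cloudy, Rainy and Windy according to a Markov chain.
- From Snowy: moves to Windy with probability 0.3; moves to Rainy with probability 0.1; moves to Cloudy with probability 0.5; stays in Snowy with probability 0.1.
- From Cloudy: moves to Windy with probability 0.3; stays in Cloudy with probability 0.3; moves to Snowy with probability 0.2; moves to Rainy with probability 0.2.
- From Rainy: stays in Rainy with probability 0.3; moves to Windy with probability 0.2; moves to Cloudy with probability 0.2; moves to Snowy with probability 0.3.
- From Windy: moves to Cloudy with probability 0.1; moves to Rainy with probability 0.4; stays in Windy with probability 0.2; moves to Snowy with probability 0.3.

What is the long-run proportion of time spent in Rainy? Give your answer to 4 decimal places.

0.2525

Let the stationary distribution be π with π = πP and π_1 + π_2 + π_3 + π_4 = 1.
π_1 = 0.1·π_1 + 0.2·π_2 + 0.3·π_3 + 0.3·π_4
π_2 = 0.5·π_1 + 0.3·π_2 + 0.2·π_3 + 0.1·π_4
π_3 = 0.1·π_1 + 0.2·π_2 + 0.3·π_3 + 0.4·π_4
Solving with the normalization constraint gives π = (0.2275, 0.2703, 0.2525, 0.2498).
So the stationary probability of Rainy is 0.2525.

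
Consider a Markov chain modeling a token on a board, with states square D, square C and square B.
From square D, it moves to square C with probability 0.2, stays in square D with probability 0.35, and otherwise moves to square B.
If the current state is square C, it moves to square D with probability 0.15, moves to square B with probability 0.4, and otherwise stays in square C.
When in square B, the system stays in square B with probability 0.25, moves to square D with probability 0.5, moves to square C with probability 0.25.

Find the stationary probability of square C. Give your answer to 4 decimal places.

Let the stationary distribution be π with π = πP and π_1 + π_2 + π_3 = 1.
π_1 = 0.35·π_1 + 0.15·π_2 + 0.5·π_3
π_2 = 0.2·π_1 + 0.45·π_2 + 0.25·π_3
Solving with the normalization constraint gives π = (0.3463, 0.2909, 0.3629).
So the stationary probability of square C is 0.2909.

0.2909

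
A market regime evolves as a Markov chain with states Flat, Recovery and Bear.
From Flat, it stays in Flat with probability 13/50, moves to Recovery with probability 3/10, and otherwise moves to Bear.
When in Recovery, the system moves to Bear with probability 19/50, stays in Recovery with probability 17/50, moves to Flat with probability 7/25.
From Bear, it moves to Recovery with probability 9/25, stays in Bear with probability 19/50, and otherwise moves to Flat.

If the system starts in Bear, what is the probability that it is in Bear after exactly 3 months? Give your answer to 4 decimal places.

Propagate the distribution vector 3 months from Bear.
After 0 months: (0.0000, 0.0000, 1.0000)
After 1 month: (0.2600, 0.3600, 0.3800)
After 2 months: (0.2672, 0.3372, 0.3956)
After 3 months: (0.2667, 0.3372, 0.3960)
P(in Bear after 3 months) = 0.3960

0.3960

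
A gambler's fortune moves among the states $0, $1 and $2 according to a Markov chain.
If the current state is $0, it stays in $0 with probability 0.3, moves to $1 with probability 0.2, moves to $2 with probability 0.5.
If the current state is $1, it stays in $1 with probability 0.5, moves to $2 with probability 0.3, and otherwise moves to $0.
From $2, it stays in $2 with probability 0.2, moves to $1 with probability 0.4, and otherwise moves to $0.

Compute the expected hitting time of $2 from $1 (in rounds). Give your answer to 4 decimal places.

Let t(s) be the expected number of rounds to first reach $2 from state s, with t($2) = 0. Conditioning on the first round:
t($0) = 1 + 0.3·t($0) + 0.2·t($1)
t($1) = 1 + 0.2·t($0) + 0.5·t($1)
Solving: t($0) = 2.2581, t($1) = 2.9032.
Expected rounds from $1 to $2: 2.9032.

2.9032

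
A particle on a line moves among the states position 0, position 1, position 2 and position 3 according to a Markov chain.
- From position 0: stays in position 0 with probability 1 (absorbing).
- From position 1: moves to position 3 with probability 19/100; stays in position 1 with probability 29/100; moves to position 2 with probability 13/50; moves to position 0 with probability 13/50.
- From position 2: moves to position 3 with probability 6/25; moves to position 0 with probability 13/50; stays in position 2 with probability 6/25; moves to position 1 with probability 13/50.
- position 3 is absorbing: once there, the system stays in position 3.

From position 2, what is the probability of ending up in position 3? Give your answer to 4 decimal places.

Let h(s) be the probability of absorption at position 3 starting from transient state s. Then h(position 3) = 1 and h(position 0) = 0. By first-step analysis:
h(position 1) = 0.26·0 + 0.29·h(position 1) + 0.26·h(position 2) + 0.19·1
h(position 2) = 0.26·0 + 0.26·h(position 1) + 0.24·h(position 2) + 0.24·1
Solving: h(position 1) = 0.4381, h(position 2) = 0.4657.
Starting from position 2, the probability is 0.4657.

0.4657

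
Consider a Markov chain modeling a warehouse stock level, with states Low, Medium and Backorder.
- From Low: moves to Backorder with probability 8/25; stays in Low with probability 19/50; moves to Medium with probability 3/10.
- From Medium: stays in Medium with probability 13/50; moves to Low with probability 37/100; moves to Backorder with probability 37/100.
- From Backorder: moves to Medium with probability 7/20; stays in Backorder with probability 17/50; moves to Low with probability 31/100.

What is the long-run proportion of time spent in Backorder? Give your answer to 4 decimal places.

Let the stationary distribution be π with π = πP and π_1 + π_2 + π_3 = 1.
π_1 = 0.38·π_1 + 0.37·π_2 + 0.31·π_3
π_2 = 0.3·π_1 + 0.26·π_2 + 0.35·π_3
Solving with the normalization constraint gives π = (0.3530, 0.3049, 0.3421).
So the stationary probability of Backorder is 0.3421.

0.3421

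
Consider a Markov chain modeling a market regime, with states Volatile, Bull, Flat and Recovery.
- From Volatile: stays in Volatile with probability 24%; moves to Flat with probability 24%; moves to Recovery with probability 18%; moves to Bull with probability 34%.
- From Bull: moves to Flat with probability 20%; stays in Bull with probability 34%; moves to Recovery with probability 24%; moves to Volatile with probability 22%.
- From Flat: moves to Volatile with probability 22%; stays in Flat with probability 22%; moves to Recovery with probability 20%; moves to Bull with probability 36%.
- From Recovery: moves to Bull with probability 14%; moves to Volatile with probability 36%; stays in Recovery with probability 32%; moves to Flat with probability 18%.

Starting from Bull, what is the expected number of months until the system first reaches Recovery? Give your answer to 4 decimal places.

4.5871

Let t(s) be the expected number of months to first reach Recovery from state s, with t(Recovery) = 0. Conditioning on the first month:
t(Volatile) = 1 + 0.24·t(Volatile) + 0.34·t(Bull) + 0.24·t(Flat)
t(Bull) = 1 + 0.22·t(Volatile) + 0.34·t(Bull) + 0.2·t(Flat)
t(Flat) = 1 + 0.22·t(Volatile) + 0.36·t(Bull) + 0.22·t(Flat)
Solving: t(Volatile) = 4.8756, t(Bull) = 4.5871, t(Flat) = 4.7744.
Expected months from Bull to Recovery: 4.5871.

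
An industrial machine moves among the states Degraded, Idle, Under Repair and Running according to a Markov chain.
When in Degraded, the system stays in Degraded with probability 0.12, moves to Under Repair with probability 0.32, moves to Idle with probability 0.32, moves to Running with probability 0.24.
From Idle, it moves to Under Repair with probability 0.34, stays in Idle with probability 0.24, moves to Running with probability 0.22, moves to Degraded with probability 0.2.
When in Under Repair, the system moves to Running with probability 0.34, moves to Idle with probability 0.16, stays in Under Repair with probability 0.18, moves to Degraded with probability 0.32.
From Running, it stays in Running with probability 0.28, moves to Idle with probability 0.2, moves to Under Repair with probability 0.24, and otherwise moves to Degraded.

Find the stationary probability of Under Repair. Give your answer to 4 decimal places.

Let the stationary distribution be π with π = πP and π_1 + π_2 + π_3 + π_4 = 1.
π_1 = 0.12·π_1 + 0.2·π_2 + 0.32·π_3 + 0.28·π_4
π_2 = 0.32·π_1 + 0.24·π_2 + 0.16·π_3 + 0.2·π_4
π_3 = 0.32·π_1 + 0.34·π_2 + 0.18·π_3 + 0.24·π_4
Solving with the normalization constraint gives π = (0.2349, 0.2266, 0.2655, 0.2729).
So the stationary probability of Under Repair is 0.2655.

0.2655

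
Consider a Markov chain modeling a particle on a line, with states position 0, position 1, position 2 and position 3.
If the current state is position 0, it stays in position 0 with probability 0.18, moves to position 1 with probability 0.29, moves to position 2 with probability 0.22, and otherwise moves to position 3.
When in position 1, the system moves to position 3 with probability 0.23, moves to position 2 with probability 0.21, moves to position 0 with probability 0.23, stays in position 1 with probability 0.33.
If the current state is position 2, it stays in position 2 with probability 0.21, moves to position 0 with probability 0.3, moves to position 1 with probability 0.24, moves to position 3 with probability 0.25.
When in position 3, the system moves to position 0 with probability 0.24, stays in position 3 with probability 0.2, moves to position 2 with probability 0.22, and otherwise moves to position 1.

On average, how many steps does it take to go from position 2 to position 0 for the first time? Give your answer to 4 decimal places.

Let t(s) be the expected number of steps to first reach position 0 from state s, with t(position 0) = 0. Conditioning on the first step:
t(position 1) = 1 + 0.33·t(position 1) + 0.21·t(position 2) + 0.23·t(position 3)
t(position 2) = 1 + 0.24·t(position 1) + 0.21·t(position 2) + 0.25·t(position 3)
t(position 3) = 1 + 0.34·t(position 1) + 0.22·t(position 2) + 0.2·t(position 3)
Solving: t(position 1) = 4.0464, t(position 2) = 3.7623, t(position 3) = 4.0044.
Expected steps from position 2 to position 0: 3.7623.

3.7623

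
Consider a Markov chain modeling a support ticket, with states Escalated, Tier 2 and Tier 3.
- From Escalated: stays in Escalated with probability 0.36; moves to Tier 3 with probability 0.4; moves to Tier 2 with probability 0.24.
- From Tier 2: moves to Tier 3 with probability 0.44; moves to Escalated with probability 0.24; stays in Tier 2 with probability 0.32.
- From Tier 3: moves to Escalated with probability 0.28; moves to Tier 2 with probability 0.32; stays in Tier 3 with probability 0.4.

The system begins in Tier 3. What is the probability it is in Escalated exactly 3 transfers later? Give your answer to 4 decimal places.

Propagate the distribution vector 3 transfers from Tier 3.
After 0 transfers: (0.0000, 0.0000, 1.0000)
After 1 transfer: (0.2800, 0.3200, 0.4000)
After 2 transfers: (0.2896, 0.2976, 0.4128)
After 3 transfers: (0.2913, 0.2968, 0.4119)
P(in Escalated after 3 transfers) = 0.2913

0.2913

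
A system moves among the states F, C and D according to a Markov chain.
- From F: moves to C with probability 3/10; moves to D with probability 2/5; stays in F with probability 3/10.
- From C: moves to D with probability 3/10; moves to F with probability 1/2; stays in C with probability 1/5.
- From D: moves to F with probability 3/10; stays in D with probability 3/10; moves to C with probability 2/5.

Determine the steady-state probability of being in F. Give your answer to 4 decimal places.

Let the stationary distribution be π with π = πP and π_1 + π_2 + π_3 = 1.
π_1 = 0.3·π_1 + 0.5·π_2 + 0.3·π_3
π_2 = 0.3·π_1 + 0.2·π_2 + 0.4·π_3
Solving with the normalization constraint gives π = (0.3607, 0.3033, 0.3361).
So the stationary probability of F is 0.3607.

0.3607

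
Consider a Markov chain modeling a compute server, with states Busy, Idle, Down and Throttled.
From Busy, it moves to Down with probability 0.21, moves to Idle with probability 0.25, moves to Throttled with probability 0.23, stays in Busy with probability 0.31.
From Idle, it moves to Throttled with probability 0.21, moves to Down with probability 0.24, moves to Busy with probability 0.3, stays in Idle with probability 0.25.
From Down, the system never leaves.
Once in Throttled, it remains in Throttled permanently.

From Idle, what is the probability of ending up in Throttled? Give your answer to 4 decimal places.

0.4834

Let h(s) be the probability of absorption at Throttled starting from transient state s. Then h(Throttled) = 1 and h(Down) = 0. By first-step analysis:
h(Busy) = 0.31·h(Busy) + 0.25·h(Idle) + 0.21·0 + 0.23·1
h(Idle) = 0.3·h(Busy) + 0.25·h(Idle) + 0.24·0 + 0.21·1
Solving: h(Busy) = 0.5085, h(Idle) = 0.4834.
Starting from Idle, the probability is 0.4834.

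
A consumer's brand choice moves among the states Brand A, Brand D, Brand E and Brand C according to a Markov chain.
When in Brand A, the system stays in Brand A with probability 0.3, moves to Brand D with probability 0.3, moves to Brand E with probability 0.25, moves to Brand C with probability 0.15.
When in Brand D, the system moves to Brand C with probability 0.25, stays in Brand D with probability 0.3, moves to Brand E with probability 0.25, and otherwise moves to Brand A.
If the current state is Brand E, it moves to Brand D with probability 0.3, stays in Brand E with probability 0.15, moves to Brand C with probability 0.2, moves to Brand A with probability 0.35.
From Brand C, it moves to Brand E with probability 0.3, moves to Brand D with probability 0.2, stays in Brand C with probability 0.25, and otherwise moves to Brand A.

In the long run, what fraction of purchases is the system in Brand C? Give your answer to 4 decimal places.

0.2108

Let the stationary distribution be π with π = πP and π_1 + π_2 + π_3 + π_4 = 1.
π_1 = 0.3·π_1 + 0.2·π_2 + 0.35·π_3 + 0.25·π_4
π_2 = 0.3·π_1 + 0.3·π_2 + 0.3·π_3 + 0.2·π_4
π_3 = 0.25·π_1 + 0.25·π_2 + 0.15·π_3 + 0.3·π_4
Solving with the normalization constraint gives π = (0.2734, 0.2789, 0.2369, 0.2108).
So the stationary probability of Brand C is 0.2108.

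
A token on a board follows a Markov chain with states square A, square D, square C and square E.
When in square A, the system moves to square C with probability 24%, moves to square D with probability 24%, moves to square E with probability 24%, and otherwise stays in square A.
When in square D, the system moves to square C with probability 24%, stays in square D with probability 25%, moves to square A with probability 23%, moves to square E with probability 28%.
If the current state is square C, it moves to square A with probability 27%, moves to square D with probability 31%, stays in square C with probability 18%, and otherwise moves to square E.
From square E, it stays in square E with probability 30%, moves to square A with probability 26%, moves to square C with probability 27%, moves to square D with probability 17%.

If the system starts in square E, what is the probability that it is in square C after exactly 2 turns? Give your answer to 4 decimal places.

0.2328

Propagate the distribution vector 2 turns from square E.
After 0 turns: (0.0000, 0.0000, 0.0000, 1.0000)
After 1 turn: (0.2600, 0.1700, 0.2700, 0.3000)
After 2 turns: (0.2628, 0.2396, 0.2328, 0.2648)
P(in square C after 2 turns) = 0.2328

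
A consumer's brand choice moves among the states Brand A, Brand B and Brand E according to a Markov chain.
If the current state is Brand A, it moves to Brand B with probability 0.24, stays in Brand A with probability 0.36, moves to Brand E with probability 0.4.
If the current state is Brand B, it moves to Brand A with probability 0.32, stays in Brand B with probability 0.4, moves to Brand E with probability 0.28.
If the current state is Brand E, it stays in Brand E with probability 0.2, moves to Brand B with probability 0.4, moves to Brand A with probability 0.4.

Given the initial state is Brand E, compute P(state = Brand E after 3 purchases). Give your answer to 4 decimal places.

0.2973

Propagate the distribution vector 3 purchases from Brand E.
After 0 purchases: (0.0000, 0.0000, 1.0000)
After 1 purchase: (0.4000, 0.4000, 0.2000)
After 2 purchases: (0.3520, 0.3360, 0.3120)
After 3 purchases: (0.3590, 0.3437, 0.2973)
P(in Brand E after 3 purchases) = 0.2973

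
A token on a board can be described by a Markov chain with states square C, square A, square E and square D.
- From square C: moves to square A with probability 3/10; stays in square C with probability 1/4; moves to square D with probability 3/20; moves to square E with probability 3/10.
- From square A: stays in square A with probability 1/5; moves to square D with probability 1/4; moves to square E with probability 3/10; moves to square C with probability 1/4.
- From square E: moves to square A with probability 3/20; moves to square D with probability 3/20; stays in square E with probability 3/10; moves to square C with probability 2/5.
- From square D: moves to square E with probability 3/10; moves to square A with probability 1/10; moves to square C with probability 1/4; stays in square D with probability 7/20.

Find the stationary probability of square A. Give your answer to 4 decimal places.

0.1933

Let the stationary distribution be π with π = πP and π_1 + π_2 + π_3 + π_4 = 1.
π_1 = 0.25·π_1 + 0.25·π_2 + 0.4·π_3 + 0.25·π_4
π_2 = 0.3·π_1 + 0.2·π_2 + 0.15·π_3 + 0.1·π_4
π_3 = 0.3·π_1 + 0.3·π_2 + 0.3·π_3 + 0.3·π_4
Solving with the normalization constraint gives π = (0.2950, 0.1933, 0.3000, 0.2117).
So the stationary probability of square A is 0.1933.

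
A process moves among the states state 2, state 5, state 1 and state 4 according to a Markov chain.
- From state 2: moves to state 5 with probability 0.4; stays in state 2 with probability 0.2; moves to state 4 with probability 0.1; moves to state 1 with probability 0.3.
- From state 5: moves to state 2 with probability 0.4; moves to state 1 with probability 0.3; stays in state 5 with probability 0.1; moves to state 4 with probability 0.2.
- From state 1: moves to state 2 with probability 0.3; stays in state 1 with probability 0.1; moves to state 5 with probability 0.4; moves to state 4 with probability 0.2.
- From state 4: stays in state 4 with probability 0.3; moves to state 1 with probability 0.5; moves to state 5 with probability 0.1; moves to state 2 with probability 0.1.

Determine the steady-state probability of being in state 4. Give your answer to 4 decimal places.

0.1932

Let the stationary distribution be π with π = πP and π_1 + π_2 + π_3 + π_4 = 1.
π_1 = 0.2·π_1 + 0.4·π_2 + 0.3·π_3 + 0.1·π_4
π_2 = 0.4·π_1 + 0.1·π_2 + 0.4·π_3 + 0.1·π_4
π_3 = 0.3·π_1 + 0.3·π_2 + 0.1·π_3 + 0.5·π_4
Solving with the normalization constraint gives π = (0.2615, 0.2631, 0.2822, 0.1932).
So the stationary probability of state 4 is 0.1932.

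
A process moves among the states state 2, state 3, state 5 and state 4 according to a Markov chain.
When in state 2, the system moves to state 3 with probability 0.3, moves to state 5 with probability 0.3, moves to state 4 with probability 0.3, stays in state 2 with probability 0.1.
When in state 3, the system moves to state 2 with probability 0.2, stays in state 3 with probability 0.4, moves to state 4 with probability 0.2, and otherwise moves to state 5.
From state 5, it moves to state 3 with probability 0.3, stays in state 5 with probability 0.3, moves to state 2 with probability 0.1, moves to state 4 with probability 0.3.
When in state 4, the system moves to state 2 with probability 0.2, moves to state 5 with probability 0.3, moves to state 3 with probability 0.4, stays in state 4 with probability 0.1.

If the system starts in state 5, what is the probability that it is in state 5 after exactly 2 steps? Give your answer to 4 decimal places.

Propagate the distribution vector 2 steps from state 5.
After 0 steps: (0.0000, 0.0000, 1.0000, 0.0000)
After 1 step: (0.1000, 0.3000, 0.3000, 0.3000)
After 2 steps: (0.1600, 0.3600, 0.2700, 0.2100)
P(in state 5 after 2 steps) = 0.2700

0.2700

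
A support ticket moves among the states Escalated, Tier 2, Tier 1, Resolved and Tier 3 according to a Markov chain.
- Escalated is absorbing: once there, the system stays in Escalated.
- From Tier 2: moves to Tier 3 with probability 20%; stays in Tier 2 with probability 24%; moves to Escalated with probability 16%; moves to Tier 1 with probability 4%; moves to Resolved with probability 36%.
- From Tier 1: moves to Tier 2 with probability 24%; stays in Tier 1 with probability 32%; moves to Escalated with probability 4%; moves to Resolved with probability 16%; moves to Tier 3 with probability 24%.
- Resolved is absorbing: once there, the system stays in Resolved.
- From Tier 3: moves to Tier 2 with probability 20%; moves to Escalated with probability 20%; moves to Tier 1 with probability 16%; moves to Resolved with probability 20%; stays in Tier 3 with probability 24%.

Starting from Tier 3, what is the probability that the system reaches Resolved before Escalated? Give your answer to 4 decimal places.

0.5789

Let h(s) be the probability of absorption at Resolved starting from transient state s. Then h(Resolved) = 1 and h(Escalated) = 0. By first-step analysis:
h(Tier 2) = 0.16·0 + 0.24·h(Tier 2) + 0.04·h(Tier 1) + 0.36·1 + 0.2·h(Tier 3)
h(Tier 1) = 0.04·0 + 0.24·h(Tier 2) + 0.32·h(Tier 1) + 0.16·1 + 0.24·h(Tier 3)
h(Tier 3) = 0.2·0 + 0.2·h(Tier 2) + 0.16·h(Tier 1) + 0.2·1 + 0.24·h(Tier 3)
Solving: h(Tier 2) = 0.6615, h(Tier 1) = 0.6731, h(Tier 3) = 0.5789.
Starting from Tier 3, the probability is 0.5789.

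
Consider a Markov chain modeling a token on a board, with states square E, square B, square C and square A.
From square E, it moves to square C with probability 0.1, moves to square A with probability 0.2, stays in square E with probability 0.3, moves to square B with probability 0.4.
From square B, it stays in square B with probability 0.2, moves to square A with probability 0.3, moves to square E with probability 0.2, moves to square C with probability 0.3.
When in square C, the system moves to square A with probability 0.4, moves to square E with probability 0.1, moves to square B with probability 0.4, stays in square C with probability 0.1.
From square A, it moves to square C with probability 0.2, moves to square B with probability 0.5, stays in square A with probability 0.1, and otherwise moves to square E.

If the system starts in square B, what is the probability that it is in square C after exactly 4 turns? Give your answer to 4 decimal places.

Propagate the distribution vector 4 turns from square B.
After 0 turns: (0.0000, 1.0000, 0.0000, 0.0000)
After 1 turn: (0.2000, 0.2000, 0.3000, 0.3000)
After 2 turns: (0.1900, 0.3900, 0.1700, 0.2500)
After 3 turns: (0.2020, 0.3470, 0.2030, 0.2480)
After 4 turns: (0.1999, 0.3554, 0.1942, 0.2505)
P(in square C after 4 turns) = 0.1942

0.1942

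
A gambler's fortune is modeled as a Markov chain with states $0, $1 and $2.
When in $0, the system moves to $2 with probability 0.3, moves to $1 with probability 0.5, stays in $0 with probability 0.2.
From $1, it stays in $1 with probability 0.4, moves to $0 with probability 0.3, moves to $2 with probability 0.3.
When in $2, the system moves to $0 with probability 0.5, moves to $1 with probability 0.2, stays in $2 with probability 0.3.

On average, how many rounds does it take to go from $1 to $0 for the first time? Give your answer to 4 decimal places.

2.7778

Let t(s) be the expected number of rounds to first reach $0 from state s, with t($0) = 0. Conditioning on the first round:
t($1) = 1 + 0.4·t($1) + 0.3·t($2)
t($2) = 1 + 0.2·t($1) + 0.3·t($2)
Solving: t($1) = 2.7778, t($2) = 2.2222.
Expected rounds from $1 to $0: 2.7778.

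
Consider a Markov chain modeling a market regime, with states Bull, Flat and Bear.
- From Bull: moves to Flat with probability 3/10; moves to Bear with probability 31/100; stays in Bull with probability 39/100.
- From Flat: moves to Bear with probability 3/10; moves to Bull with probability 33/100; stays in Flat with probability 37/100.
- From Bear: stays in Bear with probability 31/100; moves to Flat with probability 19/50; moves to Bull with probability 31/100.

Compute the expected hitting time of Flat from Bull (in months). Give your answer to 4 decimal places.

Let t(s) be the expected number of months to first reach Flat from state s, with t(Flat) = 0. Conditioning on the first month:
t(Bull) = 1 + 0.39·t(Bull) + 0.31·t(Bear)
t(Bear) = 1 + 0.31·t(Bull) + 0.31·t(Bear)
Solving: t(Bull) = 3.0788, t(Bear) = 2.8325.
Expected months from Bull to Flat: 3.0788.

3.0788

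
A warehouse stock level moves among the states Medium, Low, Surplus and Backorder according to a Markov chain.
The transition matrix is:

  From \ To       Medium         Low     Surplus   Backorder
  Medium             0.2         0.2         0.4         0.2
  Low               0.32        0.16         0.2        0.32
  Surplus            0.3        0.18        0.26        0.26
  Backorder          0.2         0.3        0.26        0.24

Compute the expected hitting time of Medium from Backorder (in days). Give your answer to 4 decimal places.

3.9518

Let t(s) be the expected number of days to first reach Medium from state s, with t(Medium) = 0. Conditioning on the first day:
t(Low) = 1 + 0.16·t(Low) + 0.2·t(Surplus) + 0.32·t(Backorder)
t(Surplus) = 1 + 0.18·t(Low) + 0.26·t(Surplus) + 0.26·t(Backorder)
t(Backorder) = 1 + 0.3·t(Low) + 0.26·t(Surplus) + 0.24·t(Backorder)
Solving: t(Low) = 3.5541, t(Surplus) = 3.6043, t(Backorder) = 3.9518.
Expected days from Backorder to Medium: 3.9518.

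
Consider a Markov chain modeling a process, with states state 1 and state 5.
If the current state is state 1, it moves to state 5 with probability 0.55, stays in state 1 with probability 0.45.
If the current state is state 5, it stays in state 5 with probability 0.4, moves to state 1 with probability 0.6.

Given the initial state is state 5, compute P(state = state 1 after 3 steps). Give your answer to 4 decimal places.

0.5235

Propagate the distribution vector 3 steps from state 5.
After 0 steps: (0.0000, 1.0000)
After 1 step: (0.6000, 0.4000)
After 2 steps: (0.5100, 0.4900)
After 3 steps: (0.5235, 0.4765)
P(in state 1 after 3 steps) = 0.5235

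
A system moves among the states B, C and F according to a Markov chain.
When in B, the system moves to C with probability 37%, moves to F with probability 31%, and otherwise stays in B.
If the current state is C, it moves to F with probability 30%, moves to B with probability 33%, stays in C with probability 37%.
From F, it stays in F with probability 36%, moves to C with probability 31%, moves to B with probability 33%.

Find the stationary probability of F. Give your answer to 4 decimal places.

0.3226

Let the stationary distribution be π with π = πP and π_1 + π_2 + π_3 = 1.
π_1 = 0.32·π_1 + 0.33·π_2 + 0.33·π_3
π_2 = 0.37·π_1 + 0.37·π_2 + 0.31·π_3
Solving with the normalization constraint gives π = (0.3267, 0.3506, 0.3226).
So the stationary probability of F is 0.3226.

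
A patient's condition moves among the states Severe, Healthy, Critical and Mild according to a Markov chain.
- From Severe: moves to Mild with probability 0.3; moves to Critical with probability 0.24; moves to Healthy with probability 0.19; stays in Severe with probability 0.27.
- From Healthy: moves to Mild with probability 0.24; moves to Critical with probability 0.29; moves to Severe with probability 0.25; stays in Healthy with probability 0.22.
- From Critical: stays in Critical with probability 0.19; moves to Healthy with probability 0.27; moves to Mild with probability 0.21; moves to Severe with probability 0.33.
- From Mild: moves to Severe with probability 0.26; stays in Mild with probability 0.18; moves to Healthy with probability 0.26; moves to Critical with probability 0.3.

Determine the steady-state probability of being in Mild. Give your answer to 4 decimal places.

0.2350

Let the stationary distribution be π with π = πP and π_1 + π_2 + π_3 + π_4 = 1.
π_1 = 0.27·π_1 + 0.25·π_2 + 0.33·π_3 + 0.26·π_4
π_2 = 0.19·π_1 + 0.22·π_2 + 0.27·π_3 + 0.26·π_4
π_3 = 0.24·π_1 + 0.29·π_2 + 0.19·π_3 + 0.3·π_4
Solving with the normalization constraint gives π = (0.2782, 0.2337, 0.2531, 0.2350).
So the stationary probability of Mild is 0.2350.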